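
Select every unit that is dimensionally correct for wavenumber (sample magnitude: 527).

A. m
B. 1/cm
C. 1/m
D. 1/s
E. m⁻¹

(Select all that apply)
B, C, E

wavenumber has SI base units: 1 / m

Checking each option against 1 / m:
  A. m: ✗ does not match
  B. 1/cm: ✓ matches
  C. 1/m: ✓ matches
  D. 1/s: ✗ does not match
  E. m⁻¹: ✓ matches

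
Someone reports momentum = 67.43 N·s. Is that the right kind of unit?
Yes

momentum has SI base units: kg * m / s
N·s reduces to the same SI base units, so it is a valid unit for momentum.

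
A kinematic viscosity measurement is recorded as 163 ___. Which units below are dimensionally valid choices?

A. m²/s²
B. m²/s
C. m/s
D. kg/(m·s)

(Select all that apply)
B

kinematic viscosity has SI base units: m^2 / s

Checking each option against m^2 / s:
  A. m²/s²: ✗ does not match
  B. m²/s: ✓ matches
  C. m/s: ✗ does not match
  D. kg/(m·s): ✗ does not match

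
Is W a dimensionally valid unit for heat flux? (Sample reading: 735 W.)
No

heat flux has SI base units: kg / s^3
W does NOT reduce to kg / s^3; a valid unit for heat flux would be e.g. W/m².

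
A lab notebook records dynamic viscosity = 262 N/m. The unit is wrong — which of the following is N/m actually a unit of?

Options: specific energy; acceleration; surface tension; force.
surface tension

dynamic viscosity should have units dimensionally equivalent to kg / (m * s) (e.g. Pa·s).
The given unit 'N/m' reduces to kg / s^2. Of the listed options, that is the dimensionality of surface tension.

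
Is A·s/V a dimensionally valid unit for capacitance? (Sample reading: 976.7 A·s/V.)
Yes

capacitance has SI base units: A^2 * s^4 / (kg * m^2)
A·s/V reduces to the same SI base units, so it is a valid unit for capacitance.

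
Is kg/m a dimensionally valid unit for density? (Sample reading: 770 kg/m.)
No

density has SI base units: kg / m^3
kg/m does NOT reduce to kg / m^3; a valid unit for density would be e.g. kg/m³.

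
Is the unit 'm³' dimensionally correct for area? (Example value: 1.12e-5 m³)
No

area has SI base units: m^2
m³ does NOT reduce to m^2; a valid unit for area would be e.g. m².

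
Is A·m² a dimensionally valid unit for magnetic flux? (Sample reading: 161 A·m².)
No

magnetic flux has SI base units: kg * m^2 / (A * s^2)
A·m² does NOT reduce to kg * m^2 / (A * s^2); a valid unit for magnetic flux would be e.g. Wb.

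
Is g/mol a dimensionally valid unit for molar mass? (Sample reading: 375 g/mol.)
Yes

molar mass has SI base units: kg / mol
g/mol reduces to the same SI base units, so it is a valid unit for molar mass.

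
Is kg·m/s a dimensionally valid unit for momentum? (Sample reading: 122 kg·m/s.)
Yes

momentum has SI base units: kg * m / s
kg·m/s reduces to the same SI base units, so it is a valid unit for momentum.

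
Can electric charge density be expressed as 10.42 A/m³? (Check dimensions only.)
No

electric charge density has SI base units: A * s / m^3
A/m³ does NOT reduce to A * s / m^3; a valid unit for electric charge density would be e.g. C/m³.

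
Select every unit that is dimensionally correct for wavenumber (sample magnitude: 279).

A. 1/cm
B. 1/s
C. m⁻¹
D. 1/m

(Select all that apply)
A, C, D

wavenumber has SI base units: 1 / m

Checking each option against 1 / m:
  A. 1/cm: ✓ matches
  B. 1/s: ✗ does not match
  C. m⁻¹: ✓ matches
  D. 1/m: ✓ matches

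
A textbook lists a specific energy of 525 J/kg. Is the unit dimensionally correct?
Yes

specific energy has SI base units: m^2 / s^2
J/kg reduces to the same SI base units, so it is a valid unit for specific energy.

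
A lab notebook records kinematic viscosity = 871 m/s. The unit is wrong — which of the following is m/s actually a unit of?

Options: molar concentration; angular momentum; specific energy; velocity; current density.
velocity

kinematic viscosity should have units dimensionally equivalent to m^2 / s (e.g. m²/s).
The given unit 'm/s' reduces to m / s. Of the listed options, that is the dimensionality of velocity.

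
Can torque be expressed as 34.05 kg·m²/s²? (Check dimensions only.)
Yes

torque has SI base units: kg * m^2 / s^2
kg·m²/s² reduces to the same SI base units, so it is a valid unit for torque.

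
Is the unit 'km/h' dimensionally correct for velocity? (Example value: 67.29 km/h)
Yes

velocity has SI base units: m / s
km/h reduces to the same SI base units, so it is a valid unit for velocity.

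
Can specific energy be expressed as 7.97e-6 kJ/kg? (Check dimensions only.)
Yes

specific energy has SI base units: m^2 / s^2
kJ/kg reduces to the same SI base units, so it is a valid unit for specific energy.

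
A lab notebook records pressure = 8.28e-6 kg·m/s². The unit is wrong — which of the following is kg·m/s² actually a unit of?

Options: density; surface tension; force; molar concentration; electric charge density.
force

pressure should have units dimensionally equivalent to kg / (m * s^2) (e.g. Pa).
The given unit 'kg·m/s²' reduces to kg * m / s^2. Of the listed options, that is the dimensionality of force.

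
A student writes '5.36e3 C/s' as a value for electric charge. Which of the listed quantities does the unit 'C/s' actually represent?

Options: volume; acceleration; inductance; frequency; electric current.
electric current

electric charge should have units dimensionally equivalent to A * s (e.g. C).
The given unit 'C/s' reduces to A. Of the listed options, that is the dimensionality of electric current.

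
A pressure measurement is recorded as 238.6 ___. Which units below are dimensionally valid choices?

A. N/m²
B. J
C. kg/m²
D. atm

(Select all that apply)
A, D

pressure has SI base units: kg / (m * s^2)

Checking each option against kg / (m * s^2):
  A. N/m²: ✓ matches
  B. J: ✗ does not match
  C. kg/m²: ✗ does not match
  D. atm: ✓ matches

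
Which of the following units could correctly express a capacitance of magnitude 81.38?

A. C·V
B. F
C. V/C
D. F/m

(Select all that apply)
B

capacitance has SI base units: A^2 * s^4 / (kg * m^2)

Checking each option against A^2 * s^4 / (kg * m^2):
  A. C·V: ✗ does not match
  B. F: ✓ matches
  C. V/C: ✗ does not match
  D. F/m: ✗ does not match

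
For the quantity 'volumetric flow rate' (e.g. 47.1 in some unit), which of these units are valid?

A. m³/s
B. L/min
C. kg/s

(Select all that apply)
A, B

volumetric flow rate has SI base units: m^3 / s

Checking each option against m^3 / s:
  A. m³/s: ✓ matches
  B. L/min: ✓ matches
  C. kg/s: ✗ does not match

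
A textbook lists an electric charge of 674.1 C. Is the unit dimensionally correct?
Yes

electric charge has SI base units: A * s
C reduces to the same SI base units, so it is a valid unit for electric charge.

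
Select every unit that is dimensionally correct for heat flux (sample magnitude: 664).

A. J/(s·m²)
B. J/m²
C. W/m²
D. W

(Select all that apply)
A, C

heat flux has SI base units: kg / s^3

Checking each option against kg / s^3:
  A. J/(s·m²): ✓ matches
  B. J/m²: ✗ does not match
  C. W/m²: ✓ matches
  D. W: ✗ does not match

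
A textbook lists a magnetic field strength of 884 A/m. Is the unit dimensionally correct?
Yes

magnetic field strength has SI base units: A / m
A/m reduces to the same SI base units, so it is a valid unit for magnetic field strength.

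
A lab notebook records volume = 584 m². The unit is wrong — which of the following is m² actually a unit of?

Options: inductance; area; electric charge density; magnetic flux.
area

volume should have units dimensionally equivalent to m^3 (e.g. m³).
The given unit 'm²' reduces to m^2. Of the listed options, that is the dimensionality of area.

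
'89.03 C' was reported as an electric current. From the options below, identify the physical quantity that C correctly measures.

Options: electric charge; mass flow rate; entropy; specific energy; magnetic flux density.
electric charge

electric current should have units dimensionally equivalent to A (e.g. A).
The given unit 'C' reduces to A * s. Of the listed options, that is the dimensionality of electric charge.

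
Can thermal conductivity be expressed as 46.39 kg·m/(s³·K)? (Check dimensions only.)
Yes

thermal conductivity has SI base units: kg * m / (s^3 * K)
kg·m/(s³·K) reduces to the same SI base units, so it is a valid unit for thermal conductivity.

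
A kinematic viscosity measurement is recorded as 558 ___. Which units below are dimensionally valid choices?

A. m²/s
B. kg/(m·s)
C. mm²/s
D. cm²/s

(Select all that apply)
A, C, D

kinematic viscosity has SI base units: m^2 / s

Checking each option against m^2 / s:
  A. m²/s: ✓ matches
  B. kg/(m·s): ✗ does not match
  C. mm²/s: ✓ matches
  D. cm²/s: ✓ matches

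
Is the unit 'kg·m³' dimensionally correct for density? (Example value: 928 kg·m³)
No

density has SI base units: kg / m^3
kg·m³ does NOT reduce to kg / m^3; a valid unit for density would be e.g. kg/m³.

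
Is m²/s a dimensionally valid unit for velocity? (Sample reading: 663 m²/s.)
No

velocity has SI base units: m / s
m²/s does NOT reduce to m / s; a valid unit for velocity would be e.g. m/s.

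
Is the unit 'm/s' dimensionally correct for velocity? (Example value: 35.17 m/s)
Yes

velocity has SI base units: m / s
m/s reduces to the same SI base units, so it is a valid unit for velocity.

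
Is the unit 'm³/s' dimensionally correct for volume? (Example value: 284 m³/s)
No

volume has SI base units: m^3
m³/s does NOT reduce to m^3; a valid unit for volume would be e.g. m³.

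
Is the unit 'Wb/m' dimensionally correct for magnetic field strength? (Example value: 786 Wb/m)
No

magnetic field strength has SI base units: A / m
Wb/m does NOT reduce to A / m; a valid unit for magnetic field strength would be e.g. A/m.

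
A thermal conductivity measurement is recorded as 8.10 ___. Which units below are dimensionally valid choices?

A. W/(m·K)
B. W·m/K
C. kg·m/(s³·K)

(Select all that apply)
A, C

thermal conductivity has SI base units: kg * m / (s^3 * K)

Checking each option against kg * m / (s^3 * K):
  A. W/(m·K): ✓ matches
  B. W·m/K: ✗ does not match
  C. kg·m/(s³·K): ✓ matches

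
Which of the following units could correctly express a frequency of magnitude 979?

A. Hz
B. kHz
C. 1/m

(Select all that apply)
A, B

frequency has SI base units: 1 / s

Checking each option against 1 / s:
  A. Hz: ✓ matches
  B. kHz: ✓ matches
  C. 1/m: ✗ does not match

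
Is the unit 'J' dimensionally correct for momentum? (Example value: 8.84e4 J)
No

momentum has SI base units: kg * m / s
J does NOT reduce to kg * m / s; a valid unit for momentum would be e.g. kg·m/s.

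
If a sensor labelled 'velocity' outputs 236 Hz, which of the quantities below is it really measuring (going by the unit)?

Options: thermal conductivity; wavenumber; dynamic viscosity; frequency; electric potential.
frequency

velocity should have units dimensionally equivalent to m / s (e.g. m/s).
The given unit 'Hz' reduces to 1 / s. Of the listed options, that is the dimensionality of frequency.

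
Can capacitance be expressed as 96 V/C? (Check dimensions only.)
No

capacitance has SI base units: A^2 * s^4 / (kg * m^2)
V/C does NOT reduce to A^2 * s^4 / (kg * m^2); a valid unit for capacitance would be e.g. F.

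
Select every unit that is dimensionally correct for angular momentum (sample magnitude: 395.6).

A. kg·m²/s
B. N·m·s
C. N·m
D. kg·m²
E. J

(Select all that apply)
A, B

angular momentum has SI base units: kg * m^2 / s

Checking each option against kg * m^2 / s:
  A. kg·m²/s: ✓ matches
  B. N·m·s: ✓ matches
  C. N·m: ✗ does not match
  D. kg·m²: ✗ does not match
  E. J: ✗ does not match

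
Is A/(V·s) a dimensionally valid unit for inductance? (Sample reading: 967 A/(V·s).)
No

inductance has SI base units: kg * m^2 / (A^2 * s^2)
A/(V·s) does NOT reduce to kg * m^2 / (A^2 * s^2); a valid unit for inductance would be e.g. H.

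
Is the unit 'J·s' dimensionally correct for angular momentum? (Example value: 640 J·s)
Yes

angular momentum has SI base units: kg * m^2 / s
J·s reduces to the same SI base units, so it is a valid unit for angular momentum.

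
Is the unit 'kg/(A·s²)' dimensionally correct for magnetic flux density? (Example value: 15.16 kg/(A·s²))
Yes

magnetic flux density has SI base units: kg / (A * s^2)
kg/(A·s²) reduces to the same SI base units, so it is a valid unit for magnetic flux density.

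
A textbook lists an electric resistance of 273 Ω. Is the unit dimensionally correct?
Yes

electric resistance has SI base units: kg * m^2 / (A^2 * s^3)
Ω reduces to the same SI base units, so it is a valid unit for electric resistance.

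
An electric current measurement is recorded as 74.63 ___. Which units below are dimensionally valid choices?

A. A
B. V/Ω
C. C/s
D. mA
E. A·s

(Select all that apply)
A, B, C, D

electric current has SI base units: A

Checking each option against A:
  A. A: ✓ matches
  B. V/Ω: ✓ matches
  C. C/s: ✓ matches
  D. mA: ✓ matches
  E. A·s: ✗ does not match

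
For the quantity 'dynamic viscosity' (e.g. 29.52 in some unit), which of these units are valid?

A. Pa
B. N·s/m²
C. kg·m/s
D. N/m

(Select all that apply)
B

dynamic viscosity has SI base units: kg / (m * s)

Checking each option against kg / (m * s):
  A. Pa: ✗ does not match
  B. N·s/m²: ✓ matches
  C. kg·m/s: ✗ does not match
  D. N/m: ✗ does not match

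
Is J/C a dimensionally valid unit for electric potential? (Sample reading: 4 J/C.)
Yes

electric potential has SI base units: kg * m^2 / (A * s^3)
J/C reduces to the same SI base units, so it is a valid unit for electric potential.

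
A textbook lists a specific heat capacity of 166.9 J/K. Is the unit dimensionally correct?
No

specific heat capacity has SI base units: m^2 / (s^2 * K)
J/K does NOT reduce to m^2 / (s^2 * K); a valid unit for specific heat capacity would be e.g. J/(kg·K).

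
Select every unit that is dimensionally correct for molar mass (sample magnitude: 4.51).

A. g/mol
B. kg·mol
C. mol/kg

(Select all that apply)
A

molar mass has SI base units: kg / mol

Checking each option against kg / mol:
  A. g/mol: ✓ matches
  B. kg·mol: ✗ does not match
  C. mol/kg: ✗ does not match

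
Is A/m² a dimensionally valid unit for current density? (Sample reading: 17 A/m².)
Yes

current density has SI base units: A / m^2
A/m² reduces to the same SI base units, so it is a valid unit for current density.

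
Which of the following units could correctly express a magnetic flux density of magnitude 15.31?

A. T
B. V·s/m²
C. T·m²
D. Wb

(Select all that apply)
A, B

magnetic flux density has SI base units: kg / (A * s^2)

Checking each option against kg / (A * s^2):
  A. T: ✓ matches
  B. V·s/m²: ✓ matches
  C. T·m²: ✗ does not match
  D. Wb: ✗ does not match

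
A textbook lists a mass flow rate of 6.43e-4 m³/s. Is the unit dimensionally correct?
No

mass flow rate has SI base units: kg / s
m³/s does NOT reduce to kg / s; a valid unit for mass flow rate would be e.g. kg/s.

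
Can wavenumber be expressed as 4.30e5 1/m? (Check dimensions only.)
Yes

wavenumber has SI base units: 1 / m
1/m reduces to the same SI base units, so it is a valid unit for wavenumber.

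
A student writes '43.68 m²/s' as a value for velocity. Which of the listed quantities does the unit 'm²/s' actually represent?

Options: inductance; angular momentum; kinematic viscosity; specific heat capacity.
kinematic viscosity

velocity should have units dimensionally equivalent to m / s (e.g. m/s).
The given unit 'm²/s' reduces to m^2 / s. Of the listed options, that is the dimensionality of kinematic viscosity.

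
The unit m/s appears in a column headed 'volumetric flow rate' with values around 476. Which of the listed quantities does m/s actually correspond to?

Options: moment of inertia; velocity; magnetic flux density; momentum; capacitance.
velocity

volumetric flow rate should have units dimensionally equivalent to m^3 / s (e.g. m³/s).
The given unit 'm/s' reduces to m / s. Of the listed options, that is the dimensionality of velocity.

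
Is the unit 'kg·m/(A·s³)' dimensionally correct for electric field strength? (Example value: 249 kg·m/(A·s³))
Yes

electric field strength has SI base units: kg * m / (A * s^3)
kg·m/(A·s³) reduces to the same SI base units, so it is a valid unit for electric field strength.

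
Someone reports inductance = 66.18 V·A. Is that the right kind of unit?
No

inductance has SI base units: kg * m^2 / (A^2 * s^2)
V·A does NOT reduce to kg * m^2 / (A^2 * s^2); a valid unit for inductance would be e.g. H.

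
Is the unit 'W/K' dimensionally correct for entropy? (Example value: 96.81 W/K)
No

entropy has SI base units: kg * m^2 / (s^2 * K)
W/K does NOT reduce to kg * m^2 / (s^2 * K); a valid unit for entropy would be e.g. J/K.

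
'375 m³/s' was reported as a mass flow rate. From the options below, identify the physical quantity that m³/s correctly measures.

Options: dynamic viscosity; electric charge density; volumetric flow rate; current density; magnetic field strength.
volumetric flow rate

mass flow rate should have units dimensionally equivalent to kg / s (e.g. kg/s).
The given unit 'm³/s' reduces to m^3 / s. Of the listed options, that is the dimensionality of volumetric flow rate.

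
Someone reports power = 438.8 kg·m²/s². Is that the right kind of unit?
No

power has SI base units: kg * m^2 / s^3
kg·m²/s² does NOT reduce to kg * m^2 / s^3; a valid unit for power would be e.g. W.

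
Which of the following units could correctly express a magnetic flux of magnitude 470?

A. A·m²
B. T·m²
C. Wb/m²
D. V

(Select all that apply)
B

magnetic flux has SI base units: kg * m^2 / (A * s^2)

Checking each option against kg * m^2 / (A * s^2):
  A. A·m²: ✗ does not match
  B. T·m²: ✓ matches
  C. Wb/m²: ✗ does not match
  D. V: ✗ does not match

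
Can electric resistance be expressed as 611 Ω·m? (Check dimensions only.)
No

electric resistance has SI base units: kg * m^2 / (A^2 * s^3)
Ω·m does NOT reduce to kg * m^2 / (A^2 * s^3); a valid unit for electric resistance would be e.g. Ω.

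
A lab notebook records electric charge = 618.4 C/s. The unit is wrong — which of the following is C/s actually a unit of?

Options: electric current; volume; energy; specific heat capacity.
electric current

electric charge should have units dimensionally equivalent to A * s (e.g. C).
The given unit 'C/s' reduces to A. Of the listed options, that is the dimensionality of electric current.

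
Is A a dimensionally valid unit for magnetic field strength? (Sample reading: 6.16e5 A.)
No

magnetic field strength has SI base units: A / m
A does NOT reduce to A / m; a valid unit for magnetic field strength would be e.g. A/m.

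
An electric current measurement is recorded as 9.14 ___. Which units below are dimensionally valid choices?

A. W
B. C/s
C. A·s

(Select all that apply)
B

electric current has SI base units: A

Checking each option against A:
  A. W: ✗ does not match
  B. C/s: ✓ matches
  C. A·s: ✗ does not match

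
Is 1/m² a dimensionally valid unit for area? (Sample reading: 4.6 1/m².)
No

area has SI base units: m^2
1/m² does NOT reduce to m^2; a valid unit for area would be e.g. m².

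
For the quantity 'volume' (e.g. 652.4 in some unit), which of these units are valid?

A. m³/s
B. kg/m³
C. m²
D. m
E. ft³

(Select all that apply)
E

volume has SI base units: m^3

Checking each option against m^3:
  A. m³/s: ✗ does not match
  B. kg/m³: ✗ does not match
  C. m²: ✗ does not match
  D. m: ✗ does not match
  E. ft³: ✓ matches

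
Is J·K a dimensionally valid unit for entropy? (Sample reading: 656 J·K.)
No

entropy has SI base units: kg * m^2 / (s^2 * K)
J·K does NOT reduce to kg * m^2 / (s^2 * K); a valid unit for entropy would be e.g. J/K.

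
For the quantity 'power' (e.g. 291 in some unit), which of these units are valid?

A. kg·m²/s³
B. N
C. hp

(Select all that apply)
A, C

power has SI base units: kg * m^2 / s^3

Checking each option against kg * m^2 / s^3:
  A. kg·m²/s³: ✓ matches
  B. N: ✗ does not match
  C. hp: ✓ matches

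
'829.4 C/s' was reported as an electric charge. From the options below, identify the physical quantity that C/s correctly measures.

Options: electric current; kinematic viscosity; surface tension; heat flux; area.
electric current

electric charge should have units dimensionally equivalent to A * s (e.g. C).
The given unit 'C/s' reduces to A. Of the listed options, that is the dimensionality of electric current.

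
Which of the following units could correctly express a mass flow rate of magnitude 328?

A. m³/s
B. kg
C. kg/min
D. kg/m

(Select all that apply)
C

mass flow rate has SI base units: kg / s

Checking each option against kg / s:
  A. m³/s: ✗ does not match
  B. kg: ✗ does not match
  C. kg/min: ✓ matches
  D. kg/m: ✗ does not match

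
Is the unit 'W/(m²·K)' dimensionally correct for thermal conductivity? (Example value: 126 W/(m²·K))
No

thermal conductivity has SI base units: kg * m / (s^3 * K)
W/(m²·K) does NOT reduce to kg * m / (s^3 * K); a valid unit for thermal conductivity would be e.g. W/(m·K).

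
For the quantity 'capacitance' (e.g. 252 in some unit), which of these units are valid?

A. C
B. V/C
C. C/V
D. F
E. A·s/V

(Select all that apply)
C, D, E

capacitance has SI base units: A^2 * s^4 / (kg * m^2)

Checking each option against A^2 * s^4 / (kg * m^2):
  A. C: ✗ does not match
  B. V/C: ✗ does not match
  C. C/V: ✓ matches
  D. F: ✓ matches
  E. A·s/V: ✓ matches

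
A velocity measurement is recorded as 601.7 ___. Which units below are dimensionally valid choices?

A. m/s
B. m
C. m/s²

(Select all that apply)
A

velocity has SI base units: m / s

Checking each option against m / s:
  A. m/s: ✓ matches
  B. m: ✗ does not match
  C. m/s²: ✗ does not match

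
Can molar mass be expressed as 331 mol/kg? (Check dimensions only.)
No

molar mass has SI base units: kg / mol
mol/kg does NOT reduce to kg / mol; a valid unit for molar mass would be e.g. kg/mol.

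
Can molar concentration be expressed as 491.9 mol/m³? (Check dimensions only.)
Yes

molar concentration has SI base units: mol / m^3
mol/m³ reduces to the same SI base units, so it is a valid unit for molar concentration.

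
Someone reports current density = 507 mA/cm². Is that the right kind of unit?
Yes

current density has SI base units: A / m^2
mA/cm² reduces to the same SI base units, so it is a valid unit for current density.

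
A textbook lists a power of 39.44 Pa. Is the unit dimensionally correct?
No

power has SI base units: kg * m^2 / s^3
Pa does NOT reduce to kg * m^2 / s^3; a valid unit for power would be e.g. W.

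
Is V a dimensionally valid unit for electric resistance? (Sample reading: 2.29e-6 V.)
No

electric resistance has SI base units: kg * m^2 / (A^2 * s^3)
V does NOT reduce to kg * m^2 / (A^2 * s^3); a valid unit for electric resistance would be e.g. Ω.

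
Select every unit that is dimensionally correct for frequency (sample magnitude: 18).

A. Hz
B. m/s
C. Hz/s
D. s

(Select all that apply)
A

frequency has SI base units: 1 / s

Checking each option against 1 / s:
  A. Hz: ✓ matches
  B. m/s: ✗ does not match
  C. Hz/s: ✗ does not match
  D. s: ✗ does not match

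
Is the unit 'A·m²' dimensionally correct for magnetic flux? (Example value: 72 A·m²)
No

magnetic flux has SI base units: kg * m^2 / (A * s^2)
A·m² does NOT reduce to kg * m^2 / (A * s^2); a valid unit for magnetic flux would be e.g. Wb.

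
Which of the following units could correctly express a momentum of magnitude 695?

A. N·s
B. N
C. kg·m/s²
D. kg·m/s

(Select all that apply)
A, D

momentum has SI base units: kg * m / s

Checking each option against kg * m / s:
  A. N·s: ✓ matches
  B. N: ✗ does not match
  C. kg·m/s²: ✗ does not match
  D. kg·m/s: ✓ matches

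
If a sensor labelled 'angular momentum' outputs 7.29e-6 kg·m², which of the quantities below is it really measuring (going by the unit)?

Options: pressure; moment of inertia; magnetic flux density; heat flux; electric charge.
moment of inertia

angular momentum should have units dimensionally equivalent to kg * m^2 / s (e.g. kg·m²/s).
The given unit 'kg·m²' reduces to kg * m^2. Of the listed options, that is the dimensionality of moment of inertia.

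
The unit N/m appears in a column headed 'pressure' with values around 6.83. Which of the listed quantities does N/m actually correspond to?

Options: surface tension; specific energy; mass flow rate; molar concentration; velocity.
surface tension

pressure should have units dimensionally equivalent to kg / (m * s^2) (e.g. Pa).
The given unit 'N/m' reduces to kg / s^2. Of the listed options, that is the dimensionality of surface tension.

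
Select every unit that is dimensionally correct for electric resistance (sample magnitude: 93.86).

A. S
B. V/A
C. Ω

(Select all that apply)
B, C

electric resistance has SI base units: kg * m^2 / (A^2 * s^3)

Checking each option against kg * m^2 / (A^2 * s^3):
  A. S: ✗ does not match
  B. V/A: ✓ matches
  C. Ω: ✓ matches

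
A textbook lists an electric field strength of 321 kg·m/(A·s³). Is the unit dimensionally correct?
Yes

electric field strength has SI base units: kg * m / (A * s^3)
kg·m/(A·s³) reduces to the same SI base units, so it is a valid unit for electric field strength.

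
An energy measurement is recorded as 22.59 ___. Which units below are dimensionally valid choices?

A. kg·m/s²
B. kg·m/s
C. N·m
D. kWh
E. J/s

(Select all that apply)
C, D

energy has SI base units: kg * m^2 / s^2

Checking each option against kg * m^2 / s^2:
  A. kg·m/s²: ✗ does not match
  B. kg·m/s: ✗ does not match
  C. N·m: ✓ matches
  D. kWh: ✓ matches
  E. J/s: ✗ does not match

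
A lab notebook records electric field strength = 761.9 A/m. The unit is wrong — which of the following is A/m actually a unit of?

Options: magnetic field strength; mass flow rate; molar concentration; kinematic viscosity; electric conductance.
magnetic field strength

electric field strength should have units dimensionally equivalent to kg * m / (A * s^3) (e.g. V/m).
The given unit 'A/m' reduces to A / m. Of the listed options, that is the dimensionality of magnetic field strength.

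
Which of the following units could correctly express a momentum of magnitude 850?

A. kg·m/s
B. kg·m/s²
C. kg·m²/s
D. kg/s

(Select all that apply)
A

momentum has SI base units: kg * m / s

Checking each option against kg * m / s:
  A. kg·m/s: ✓ matches
  B. kg·m/s²: ✗ does not match
  C. kg·m²/s: ✗ does not match
  D. kg/s: ✗ does not match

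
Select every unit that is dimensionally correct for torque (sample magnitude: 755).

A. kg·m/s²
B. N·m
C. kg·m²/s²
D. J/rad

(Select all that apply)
B, C, D

torque has SI base units: kg * m^2 / s^2

Checking each option against kg * m^2 / s^2:
  A. kg·m/s²: ✗ does not match
  B. N·m: ✓ matches
  C. kg·m²/s²: ✓ matches
  D. J/rad: ✓ matches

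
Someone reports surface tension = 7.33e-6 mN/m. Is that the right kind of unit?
Yes

surface tension has SI base units: kg / s^2
mN/m reduces to the same SI base units, so it is a valid unit for surface tension.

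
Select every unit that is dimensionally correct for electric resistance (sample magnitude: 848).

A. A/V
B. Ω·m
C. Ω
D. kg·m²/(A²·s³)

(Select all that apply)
C, D

electric resistance has SI base units: kg * m^2 / (A^2 * s^3)

Checking each option against kg * m^2 / (A^2 * s^3):
  A. A/V: ✗ does not match
  B. Ω·m: ✗ does not match
  C. Ω: ✓ matches
  D. kg·m²/(A²·s³): ✓ matches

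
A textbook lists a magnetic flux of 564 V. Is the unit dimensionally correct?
No

magnetic flux has SI base units: kg * m^2 / (A * s^2)
V does NOT reduce to kg * m^2 / (A * s^2); a valid unit for magnetic flux would be e.g. Wb.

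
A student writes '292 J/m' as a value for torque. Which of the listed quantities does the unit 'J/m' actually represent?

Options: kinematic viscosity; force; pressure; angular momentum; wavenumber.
force

torque should have units dimensionally equivalent to kg * m^2 / s^2 (e.g. N·m).
The given unit 'J/m' reduces to kg * m / s^2. Of the listed options, that is the dimensionality of force.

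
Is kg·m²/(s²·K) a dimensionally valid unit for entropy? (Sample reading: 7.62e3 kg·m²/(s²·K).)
Yes

entropy has SI base units: kg * m^2 / (s^2 * K)
kg·m²/(s²·K) reduces to the same SI base units, so it is a valid unit for entropy.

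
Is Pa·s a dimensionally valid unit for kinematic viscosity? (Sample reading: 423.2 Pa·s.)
No

kinematic viscosity has SI base units: m^2 / s
Pa·s does NOT reduce to m^2 / s; a valid unit for kinematic viscosity would be e.g. m²/s.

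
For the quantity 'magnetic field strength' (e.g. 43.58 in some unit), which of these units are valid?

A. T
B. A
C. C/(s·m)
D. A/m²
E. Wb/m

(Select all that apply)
C

magnetic field strength has SI base units: A / m

Checking each option against A / m:
  A. T: ✗ does not match
  B. A: ✗ does not match
  C. C/(s·m): ✓ matches
  D. A/m²: ✗ does not match
  E. Wb/m: ✗ does not match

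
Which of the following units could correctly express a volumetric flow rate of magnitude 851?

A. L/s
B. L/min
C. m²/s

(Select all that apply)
A, B

volumetric flow rate has SI base units: m^3 / s

Checking each option against m^3 / s:
  A. L/s: ✓ matches
  B. L/min: ✓ matches
  C. m²/s: ✗ does not match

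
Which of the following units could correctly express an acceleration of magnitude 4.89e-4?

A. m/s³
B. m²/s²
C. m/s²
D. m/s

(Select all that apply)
C

acceleration has SI base units: m / s^2

Checking each option against m / s^2:
  A. m/s³: ✗ does not match
  B. m²/s²: ✗ does not match
  C. m/s²: ✓ matches
  D. m/s: ✗ does not match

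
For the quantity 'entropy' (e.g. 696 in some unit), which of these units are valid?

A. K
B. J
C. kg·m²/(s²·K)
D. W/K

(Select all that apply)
C

entropy has SI base units: kg * m^2 / (s^2 * K)

Checking each option against kg * m^2 / (s^2 * K):
  A. K: ✗ does not match
  B. J: ✗ does not match
  C. kg·m²/(s²·K): ✓ matches
  D. W/K: ✗ does not match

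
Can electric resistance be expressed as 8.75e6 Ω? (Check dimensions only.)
Yes

electric resistance has SI base units: kg * m^2 / (A^2 * s^3)
Ω reduces to the same SI base units, so it is a valid unit for electric resistance.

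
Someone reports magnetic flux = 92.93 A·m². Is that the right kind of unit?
No

magnetic flux has SI base units: kg * m^2 / (A * s^2)
A·m² does NOT reduce to kg * m^2 / (A * s^2); a valid unit for magnetic flux would be e.g. Wb.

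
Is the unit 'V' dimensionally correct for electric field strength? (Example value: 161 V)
No

electric field strength has SI base units: kg * m / (A * s^3)
V does NOT reduce to kg * m / (A * s^3); a valid unit for electric field strength would be e.g. V/m.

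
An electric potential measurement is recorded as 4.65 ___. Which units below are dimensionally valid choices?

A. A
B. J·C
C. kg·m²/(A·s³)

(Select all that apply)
C

electric potential has SI base units: kg * m^2 / (A * s^3)

Checking each option against kg * m^2 / (A * s^3):
  A. A: ✗ does not match
  B. J·C: ✗ does not match
  C. kg·m²/(A·s³): ✓ matches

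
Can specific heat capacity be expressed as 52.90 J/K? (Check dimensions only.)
No

specific heat capacity has SI base units: m^2 / (s^2 * K)
J/K does NOT reduce to m^2 / (s^2 * K); a valid unit for specific heat capacity would be e.g. J/(kg·K).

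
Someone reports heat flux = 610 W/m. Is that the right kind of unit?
No

heat flux has SI base units: kg / s^3
W/m does NOT reduce to kg / s^3; a valid unit for heat flux would be e.g. W/m².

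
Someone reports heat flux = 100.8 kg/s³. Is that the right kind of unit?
Yes

heat flux has SI base units: kg / s^3
kg/s³ reduces to the same SI base units, so it is a valid unit for heat flux.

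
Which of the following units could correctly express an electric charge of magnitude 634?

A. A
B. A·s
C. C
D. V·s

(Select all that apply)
B, C

electric charge has SI base units: A * s

Checking each option against A * s:
  A. A: ✗ does not match
  B. A·s: ✓ matches
  C. C: ✓ matches
  D. V·s: ✗ does not match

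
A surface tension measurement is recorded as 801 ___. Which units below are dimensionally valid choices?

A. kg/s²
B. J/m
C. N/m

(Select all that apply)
A, C

surface tension has SI base units: kg / s^2

Checking each option against kg / s^2:
  A. kg/s²: ✓ matches
  B. J/m: ✗ does not match
  C. N/m: ✓ matches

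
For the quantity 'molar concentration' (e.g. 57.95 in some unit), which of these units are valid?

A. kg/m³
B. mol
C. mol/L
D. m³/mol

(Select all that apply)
C

molar concentration has SI base units: mol / m^3

Checking each option against mol / m^3:
  A. kg/m³: ✗ does not match
  B. mol: ✗ does not match
  C. mol/L: ✓ matches
  D. m³/mol: ✗ does not match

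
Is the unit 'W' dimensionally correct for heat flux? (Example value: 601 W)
No

heat flux has SI base units: kg / s^3
W does NOT reduce to kg / s^3; a valid unit for heat flux would be e.g. W/m².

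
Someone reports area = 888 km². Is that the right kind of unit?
Yes

area has SI base units: m^2
km² reduces to the same SI base units, so it is a valid unit for area.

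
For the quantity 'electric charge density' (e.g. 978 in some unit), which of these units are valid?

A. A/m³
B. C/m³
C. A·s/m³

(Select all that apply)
B, C

electric charge density has SI base units: A * s / m^3

Checking each option against A * s / m^3:
  A. A/m³: ✗ does not match
  B. C/m³: ✓ matches
  C. A·s/m³: ✓ matches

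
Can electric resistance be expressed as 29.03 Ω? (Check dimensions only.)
Yes

electric resistance has SI base units: kg * m^2 / (A^2 * s^3)
Ω reduces to the same SI base units, so it is a valid unit for electric resistance.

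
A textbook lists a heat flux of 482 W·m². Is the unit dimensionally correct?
No

heat flux has SI base units: kg / s^3
W·m² does NOT reduce to kg / s^3; a valid unit for heat flux would be e.g. W/m².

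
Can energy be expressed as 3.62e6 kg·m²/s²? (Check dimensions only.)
Yes

energy has SI base units: kg * m^2 / s^2
kg·m²/s² reduces to the same SI base units, so it is a valid unit for energy.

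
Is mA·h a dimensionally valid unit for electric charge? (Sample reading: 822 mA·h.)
Yes

electric charge has SI base units: A * s
mA·h reduces to the same SI base units, so it is a valid unit for electric charge.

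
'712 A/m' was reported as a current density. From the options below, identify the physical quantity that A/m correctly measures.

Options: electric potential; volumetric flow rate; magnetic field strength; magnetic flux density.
magnetic field strength

current density should have units dimensionally equivalent to A / m^2 (e.g. A/m²).
The given unit 'A/m' reduces to A / m. Of the listed options, that is the dimensionality of magnetic field strength.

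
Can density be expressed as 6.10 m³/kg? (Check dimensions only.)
No

density has SI base units: kg / m^3
m³/kg does NOT reduce to kg / m^3; a valid unit for density would be e.g. kg/m³.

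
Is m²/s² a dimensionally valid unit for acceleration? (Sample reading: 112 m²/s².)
No

acceleration has SI base units: m / s^2
m²/s² does NOT reduce to m / s^2; a valid unit for acceleration would be e.g. m/s².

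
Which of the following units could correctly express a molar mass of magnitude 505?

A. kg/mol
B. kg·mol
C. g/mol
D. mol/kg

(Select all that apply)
A, C

molar mass has SI base units: kg / mol

Checking each option against kg / mol:
  A. kg/mol: ✓ matches
  B. kg·mol: ✗ does not match
  C. g/mol: ✓ matches
  D. mol/kg: ✗ does not match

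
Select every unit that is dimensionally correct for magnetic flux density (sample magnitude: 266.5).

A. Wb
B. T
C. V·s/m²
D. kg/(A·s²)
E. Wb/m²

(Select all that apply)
B, C, D, E

magnetic flux density has SI base units: kg / (A * s^2)

Checking each option against kg / (A * s^2):
  A. Wb: ✗ does not match
  B. T: ✓ matches
  C. V·s/m²: ✓ matches
  D. kg/(A·s²): ✓ matches
  E. Wb/m²: ✓ matches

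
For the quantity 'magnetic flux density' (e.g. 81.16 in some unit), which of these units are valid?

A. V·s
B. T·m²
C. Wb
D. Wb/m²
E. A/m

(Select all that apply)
D

magnetic flux density has SI base units: kg / (A * s^2)

Checking each option against kg / (A * s^2):
  A. V·s: ✗ does not match
  B. T·m²: ✗ does not match
  C. Wb: ✗ does not match
  D. Wb/m²: ✓ matches
  E. A/m: ✗ does not match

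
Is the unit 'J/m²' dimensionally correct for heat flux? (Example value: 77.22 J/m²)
No

heat flux has SI base units: kg / s^3
J/m² does NOT reduce to kg / s^3; a valid unit for heat flux would be e.g. W/m².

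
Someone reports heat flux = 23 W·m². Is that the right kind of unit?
No

heat flux has SI base units: kg / s^3
W·m² does NOT reduce to kg / s^3; a valid unit for heat flux would be e.g. W/m².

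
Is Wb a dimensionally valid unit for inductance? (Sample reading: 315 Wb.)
No

inductance has SI base units: kg * m^2 / (A^2 * s^2)
Wb does NOT reduce to kg * m^2 / (A^2 * s^2); a valid unit for inductance would be e.g. H.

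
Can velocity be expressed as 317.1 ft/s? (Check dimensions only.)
Yes

velocity has SI base units: m / s
ft/s reduces to the same SI base units, so it is a valid unit for velocity.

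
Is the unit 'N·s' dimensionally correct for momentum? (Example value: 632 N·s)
Yes

momentum has SI base units: kg * m / s
N·s reduces to the same SI base units, so it is a valid unit for momentum.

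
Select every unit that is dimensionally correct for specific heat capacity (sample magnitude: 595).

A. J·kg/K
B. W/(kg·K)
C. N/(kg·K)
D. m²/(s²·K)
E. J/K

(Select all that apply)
D

specific heat capacity has SI base units: m^2 / (s^2 * K)

Checking each option against m^2 / (s^2 * K):
  A. J·kg/K: ✗ does not match
  B. W/(kg·K): ✗ does not match
  C. N/(kg·K): ✗ does not match
  D. m²/(s²·K): ✓ matches
  E. J/K: ✗ does not match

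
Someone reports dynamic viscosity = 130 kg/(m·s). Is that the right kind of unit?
Yes

dynamic viscosity has SI base units: kg / (m * s)
kg/(m·s) reduces to the same SI base units, so it is a valid unit for dynamic viscosity.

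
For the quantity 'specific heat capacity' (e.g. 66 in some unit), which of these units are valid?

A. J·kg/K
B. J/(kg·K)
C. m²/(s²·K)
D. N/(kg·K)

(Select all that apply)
B, C

specific heat capacity has SI base units: m^2 / (s^2 * K)

Checking each option against m^2 / (s^2 * K):
  A. J·kg/K: ✗ does not match
  B. J/(kg·K): ✓ matches
  C. m²/(s²·K): ✓ matches
  D. N/(kg·K): ✗ does not match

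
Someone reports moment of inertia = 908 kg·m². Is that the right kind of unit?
Yes

moment of inertia has SI base units: kg * m^2
kg·m² reduces to the same SI base units, so it is a valid unit for moment of inertia.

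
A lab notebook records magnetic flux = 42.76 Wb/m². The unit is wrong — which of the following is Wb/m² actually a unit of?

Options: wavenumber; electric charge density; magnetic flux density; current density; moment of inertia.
magnetic flux density

magnetic flux should have units dimensionally equivalent to kg * m^2 / (A * s^2) (e.g. Wb).
The given unit 'Wb/m²' reduces to kg / (A * s^2). Of the listed options, that is the dimensionality of magnetic flux density.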